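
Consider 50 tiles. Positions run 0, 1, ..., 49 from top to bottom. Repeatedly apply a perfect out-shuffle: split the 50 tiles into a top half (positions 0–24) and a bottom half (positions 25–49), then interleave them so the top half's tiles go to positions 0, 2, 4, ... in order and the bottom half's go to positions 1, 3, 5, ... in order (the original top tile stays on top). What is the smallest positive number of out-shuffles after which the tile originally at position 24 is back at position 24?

21

Follow position 24 under repeated out-shuffles:
24 → 48 → 47 → 45 → 41 → 33 → 17 → 34 → ... → 24 (length 21)
It first returns after 21 out-shuffles.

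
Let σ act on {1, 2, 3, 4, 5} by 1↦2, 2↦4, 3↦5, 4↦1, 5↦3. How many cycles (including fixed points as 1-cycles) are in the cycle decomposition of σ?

Cycle decomposition: (1 2 4) (3 5).
2 cycles.

2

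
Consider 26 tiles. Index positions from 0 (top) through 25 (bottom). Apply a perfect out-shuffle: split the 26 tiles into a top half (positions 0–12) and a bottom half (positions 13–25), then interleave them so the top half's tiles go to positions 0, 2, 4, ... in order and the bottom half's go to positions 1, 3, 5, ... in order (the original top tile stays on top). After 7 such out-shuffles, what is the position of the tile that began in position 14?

17

Track the tile's position through each out-shuffle:
14 → 3 → 6 → 12 → 24 → 23 → 21 → 17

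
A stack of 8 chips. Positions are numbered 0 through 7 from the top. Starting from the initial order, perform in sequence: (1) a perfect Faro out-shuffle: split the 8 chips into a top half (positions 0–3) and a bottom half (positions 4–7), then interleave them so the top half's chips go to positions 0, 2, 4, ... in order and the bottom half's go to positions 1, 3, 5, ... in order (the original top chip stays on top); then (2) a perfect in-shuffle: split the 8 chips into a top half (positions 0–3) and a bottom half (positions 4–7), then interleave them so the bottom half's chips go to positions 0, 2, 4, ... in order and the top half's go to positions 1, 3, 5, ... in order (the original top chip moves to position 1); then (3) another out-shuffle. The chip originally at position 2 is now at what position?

Track the chip from position 2 forward through each operation:
  after op 1 (out-shuffle): 2 → 4
  after op 2 (in-shuffle): 4 → 0
  after op 3 (out-shuffle): 0 → 0

0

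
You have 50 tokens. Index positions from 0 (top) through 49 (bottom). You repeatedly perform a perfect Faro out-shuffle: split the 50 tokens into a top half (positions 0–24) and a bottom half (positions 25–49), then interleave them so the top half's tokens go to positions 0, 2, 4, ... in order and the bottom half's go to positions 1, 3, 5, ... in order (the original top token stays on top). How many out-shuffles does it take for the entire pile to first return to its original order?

21

The out-shuffle permutes the 50 positions with cycle lengths [1, 1, 3, 3, 21, 21].
Every token is home exactly when every cycle has completed a whole number of laps, i.e. after lcm(1, 3, 21) = 21 out-shuffles.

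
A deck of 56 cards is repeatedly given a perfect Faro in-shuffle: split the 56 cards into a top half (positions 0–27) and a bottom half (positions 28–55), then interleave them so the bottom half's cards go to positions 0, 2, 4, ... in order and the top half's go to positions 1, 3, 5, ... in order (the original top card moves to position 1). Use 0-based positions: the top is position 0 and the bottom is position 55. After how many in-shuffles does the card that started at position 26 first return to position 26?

Follow position 26 under repeated in-shuffles:
26 → 53 → 50 → 44 → 32 → 8 → 17 → 35 → 14 → 29 → 2 → 5 → 11 → 23 → 47 → 38 → 20 → 41 → 26
It first returns after 18 in-shuffles.

18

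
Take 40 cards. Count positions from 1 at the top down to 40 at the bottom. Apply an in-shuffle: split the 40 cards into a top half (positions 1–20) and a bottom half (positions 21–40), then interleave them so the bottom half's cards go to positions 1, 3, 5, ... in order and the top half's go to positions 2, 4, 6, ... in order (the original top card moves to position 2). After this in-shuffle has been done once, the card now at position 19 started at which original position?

Work backwards from position 19, undoing one in-shuffle at a time:
19 ← 30
So the card now at position 19 started at position 30.

30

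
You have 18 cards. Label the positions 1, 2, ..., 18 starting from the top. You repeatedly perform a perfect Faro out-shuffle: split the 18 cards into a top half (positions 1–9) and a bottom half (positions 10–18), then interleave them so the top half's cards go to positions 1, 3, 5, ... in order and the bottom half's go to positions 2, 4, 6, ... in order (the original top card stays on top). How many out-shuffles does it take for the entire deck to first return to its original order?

The out-shuffle permutes the 18 positions with cycle lengths [1, 1, 8, 8].
Every card is home exactly when every cycle has completed a whole number of laps, i.e. after lcm(1, 8) = 8 out-shuffles.

8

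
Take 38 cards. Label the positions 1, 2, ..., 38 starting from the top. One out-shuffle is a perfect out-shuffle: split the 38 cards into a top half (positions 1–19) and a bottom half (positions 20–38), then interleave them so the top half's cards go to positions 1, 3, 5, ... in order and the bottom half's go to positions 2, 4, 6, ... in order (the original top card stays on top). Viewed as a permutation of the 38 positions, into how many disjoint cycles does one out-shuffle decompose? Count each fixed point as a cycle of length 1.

Trace each unvisited position around until it returns:
(1) (2 3 5 9 17 33 ... len 36) (38)
3 cycles in total.

3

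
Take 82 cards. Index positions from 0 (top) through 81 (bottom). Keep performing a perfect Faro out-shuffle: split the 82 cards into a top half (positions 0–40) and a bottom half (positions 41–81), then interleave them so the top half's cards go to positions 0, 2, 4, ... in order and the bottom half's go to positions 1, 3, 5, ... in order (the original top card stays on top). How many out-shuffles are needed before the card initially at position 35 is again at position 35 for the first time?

54

Follow position 35 under repeated out-shuffles:
35 → 70 → 59 → 37 → 74 → 67 → 53 → 25 → ... → 35 (length 54)
It first returns after 54 out-shuffles.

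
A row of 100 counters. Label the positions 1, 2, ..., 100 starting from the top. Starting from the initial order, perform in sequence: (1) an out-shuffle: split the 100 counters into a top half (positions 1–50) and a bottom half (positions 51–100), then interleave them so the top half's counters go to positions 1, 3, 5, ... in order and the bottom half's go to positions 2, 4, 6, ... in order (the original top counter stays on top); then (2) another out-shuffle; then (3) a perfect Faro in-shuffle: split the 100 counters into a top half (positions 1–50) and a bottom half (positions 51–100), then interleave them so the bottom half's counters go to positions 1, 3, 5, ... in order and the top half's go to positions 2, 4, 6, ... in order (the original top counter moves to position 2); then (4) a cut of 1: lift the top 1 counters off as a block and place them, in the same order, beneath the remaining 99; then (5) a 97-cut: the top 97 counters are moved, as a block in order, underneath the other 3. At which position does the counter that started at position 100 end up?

Track the counter from position 100 forward through each operation:
  after op 1 (out-shuffle): 100 → 100
  after op 2 (out-shuffle): 100 → 100
  after op 3 (in-shuffle): 100 → 99
  after op 4 (cut 1): 99 → 98
  after op 5 (cut 97): 98 → 1

1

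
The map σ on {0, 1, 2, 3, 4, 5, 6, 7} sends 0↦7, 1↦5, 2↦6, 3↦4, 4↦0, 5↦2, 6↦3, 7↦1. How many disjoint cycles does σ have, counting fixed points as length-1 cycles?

1

Cycle decomposition: (0 7 1 5 2 6 3 4).
1 cycle.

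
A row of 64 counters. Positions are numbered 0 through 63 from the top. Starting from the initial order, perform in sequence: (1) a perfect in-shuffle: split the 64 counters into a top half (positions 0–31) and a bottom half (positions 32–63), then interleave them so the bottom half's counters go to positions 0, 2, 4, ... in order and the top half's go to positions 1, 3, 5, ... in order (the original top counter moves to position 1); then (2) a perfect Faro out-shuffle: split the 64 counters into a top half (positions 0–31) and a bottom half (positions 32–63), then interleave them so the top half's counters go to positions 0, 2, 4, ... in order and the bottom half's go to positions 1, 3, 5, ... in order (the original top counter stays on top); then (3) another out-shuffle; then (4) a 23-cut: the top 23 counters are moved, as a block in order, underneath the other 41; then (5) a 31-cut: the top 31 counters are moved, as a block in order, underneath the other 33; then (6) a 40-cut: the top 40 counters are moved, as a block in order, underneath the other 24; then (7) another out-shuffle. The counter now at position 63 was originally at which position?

11

Undo the operations in reverse order, starting from position 63:
  undo op 7 (out-shuffle, from bottom half): 63 ← 63
  undo op 6 (cut 40): 63 ← 39
  undo op 5 (cut 31): 39 ← 6
  undo op 4 (cut 23): 6 ← 29
  undo op 3 (out-shuffle, from bottom half): 29 ← 46
  undo op 2 (out-shuffle, from top half): 46 ← 23
  undo op 1 (in-shuffle, from top half): 23 ← 11
So the counter at position 63 came from original position 11.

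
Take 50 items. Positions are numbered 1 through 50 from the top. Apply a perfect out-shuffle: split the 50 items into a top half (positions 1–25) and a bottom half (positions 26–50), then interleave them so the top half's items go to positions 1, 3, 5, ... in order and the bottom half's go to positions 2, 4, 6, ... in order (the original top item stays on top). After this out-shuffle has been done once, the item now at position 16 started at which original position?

Work backwards from position 16, undoing one out-shuffle at a time:
16 ← 33
So the item now at position 16 started at position 33.

33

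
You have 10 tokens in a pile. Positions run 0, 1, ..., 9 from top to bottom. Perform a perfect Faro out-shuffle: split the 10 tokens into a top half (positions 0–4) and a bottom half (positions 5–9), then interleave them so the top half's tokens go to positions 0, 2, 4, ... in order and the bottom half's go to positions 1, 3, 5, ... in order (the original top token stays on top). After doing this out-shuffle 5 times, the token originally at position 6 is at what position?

3

Track the token's position through each out-shuffle:
6 → 3 → 6 → 3 → 6 → 3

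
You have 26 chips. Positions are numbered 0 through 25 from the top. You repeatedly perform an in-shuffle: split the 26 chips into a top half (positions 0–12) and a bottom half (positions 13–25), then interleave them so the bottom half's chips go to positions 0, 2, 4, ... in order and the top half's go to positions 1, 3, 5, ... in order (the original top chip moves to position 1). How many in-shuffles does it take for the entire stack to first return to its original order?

18

The in-shuffle permutes the 26 positions with cycle lengths [2, 6, 18].
Every chip is home exactly when every cycle has completed a whole number of laps, i.e. after lcm(2, 6, 18) = 18 in-shuffles.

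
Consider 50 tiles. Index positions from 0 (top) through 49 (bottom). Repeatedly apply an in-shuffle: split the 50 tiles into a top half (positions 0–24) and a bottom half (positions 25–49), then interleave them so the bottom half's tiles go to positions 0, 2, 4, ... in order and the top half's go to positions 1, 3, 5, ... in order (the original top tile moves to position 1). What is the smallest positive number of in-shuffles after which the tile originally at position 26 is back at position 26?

8

Follow position 26 under repeated in-shuffles:
26 → 2 → 5 → 11 → 23 → 47 → 44 → 38 → 26
It first returns after 8 in-shuffles.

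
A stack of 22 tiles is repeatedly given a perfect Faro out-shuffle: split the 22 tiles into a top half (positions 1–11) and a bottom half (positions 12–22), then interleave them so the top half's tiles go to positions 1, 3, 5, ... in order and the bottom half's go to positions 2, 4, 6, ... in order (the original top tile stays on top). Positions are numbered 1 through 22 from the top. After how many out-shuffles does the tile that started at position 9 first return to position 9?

Follow position 9 under repeated out-shuffles:
9 → 17 → 12 → 2 → 3 → 5 → 9
It first returns after 6 out-shuffles.

6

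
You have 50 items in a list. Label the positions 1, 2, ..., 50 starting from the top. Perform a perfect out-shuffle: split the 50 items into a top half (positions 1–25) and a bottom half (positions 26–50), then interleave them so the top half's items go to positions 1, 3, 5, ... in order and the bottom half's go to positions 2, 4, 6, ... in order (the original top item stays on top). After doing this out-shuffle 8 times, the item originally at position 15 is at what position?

Track the item's position through each out-shuffle:
15 → 29 → 8 → 15 → 29 → 8 → 15 → 29 → 8

8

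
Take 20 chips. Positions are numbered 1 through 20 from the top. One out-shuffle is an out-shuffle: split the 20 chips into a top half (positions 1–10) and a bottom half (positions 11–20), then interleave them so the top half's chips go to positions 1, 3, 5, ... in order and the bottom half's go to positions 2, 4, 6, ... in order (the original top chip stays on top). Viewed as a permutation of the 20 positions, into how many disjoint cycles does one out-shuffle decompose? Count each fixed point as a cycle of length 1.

3

Trace each unvisited position around until it returns:
(1) (2 3 5 9 17 14 ... len 18) (20)
3 cycles in total.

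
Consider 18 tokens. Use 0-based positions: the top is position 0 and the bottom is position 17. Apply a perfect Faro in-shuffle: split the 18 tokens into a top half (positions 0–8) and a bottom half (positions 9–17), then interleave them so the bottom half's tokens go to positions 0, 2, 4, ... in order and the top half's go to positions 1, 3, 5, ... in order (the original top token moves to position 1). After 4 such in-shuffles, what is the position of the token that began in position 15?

Track the token's position through each in-shuffle:
15 → 12 → 6 → 13 → 8

8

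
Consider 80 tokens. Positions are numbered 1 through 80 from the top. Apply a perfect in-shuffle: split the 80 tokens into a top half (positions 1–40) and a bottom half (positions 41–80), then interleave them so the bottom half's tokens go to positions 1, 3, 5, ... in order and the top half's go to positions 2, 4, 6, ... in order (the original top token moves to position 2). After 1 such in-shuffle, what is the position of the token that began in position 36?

72

Track the token's position through each in-shuffle:
36 → 72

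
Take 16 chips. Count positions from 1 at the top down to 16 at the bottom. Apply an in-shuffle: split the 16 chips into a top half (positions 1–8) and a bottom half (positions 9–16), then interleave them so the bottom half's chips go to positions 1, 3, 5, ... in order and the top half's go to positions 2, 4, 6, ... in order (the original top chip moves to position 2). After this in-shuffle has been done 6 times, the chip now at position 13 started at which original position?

Work backwards from position 13, undoing one in-shuffle at a time:
13 ← 15 ← 16 ← 8 ← 4 ← 2 ← 1
So the chip now at position 13 started at position 1.

1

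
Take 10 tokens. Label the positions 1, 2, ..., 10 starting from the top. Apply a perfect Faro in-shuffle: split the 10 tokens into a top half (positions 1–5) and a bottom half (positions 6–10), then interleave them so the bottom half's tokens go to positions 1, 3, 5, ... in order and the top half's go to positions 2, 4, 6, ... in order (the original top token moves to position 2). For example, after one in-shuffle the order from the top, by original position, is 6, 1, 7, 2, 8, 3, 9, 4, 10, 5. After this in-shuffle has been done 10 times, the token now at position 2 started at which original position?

2

Work backwards from position 2, undoing one in-shuffle at a time:
2 ← 1 ← 6 ← 3 ← 7 ← 9 ← 10 ← 5 ← 8 ← 4 ← 2
So the token now at position 2 started at position 2.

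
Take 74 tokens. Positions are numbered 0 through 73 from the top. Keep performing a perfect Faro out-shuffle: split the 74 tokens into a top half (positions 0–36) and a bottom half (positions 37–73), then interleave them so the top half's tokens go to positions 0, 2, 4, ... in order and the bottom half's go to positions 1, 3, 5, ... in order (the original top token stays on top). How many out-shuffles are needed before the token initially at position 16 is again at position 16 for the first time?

9

Follow position 16 under repeated out-shuffles:
16 → 32 → 64 → 55 → 37 → 1 → 2 → 4 → 8 → 16
It first returns after 9 out-shuffles.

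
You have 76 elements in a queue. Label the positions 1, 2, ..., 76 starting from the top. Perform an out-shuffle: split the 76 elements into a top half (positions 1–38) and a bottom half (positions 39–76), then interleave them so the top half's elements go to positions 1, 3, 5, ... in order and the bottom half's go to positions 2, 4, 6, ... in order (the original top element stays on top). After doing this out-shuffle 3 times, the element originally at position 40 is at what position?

Track the element's position through each out-shuffle:
40 → 4 → 7 → 13

13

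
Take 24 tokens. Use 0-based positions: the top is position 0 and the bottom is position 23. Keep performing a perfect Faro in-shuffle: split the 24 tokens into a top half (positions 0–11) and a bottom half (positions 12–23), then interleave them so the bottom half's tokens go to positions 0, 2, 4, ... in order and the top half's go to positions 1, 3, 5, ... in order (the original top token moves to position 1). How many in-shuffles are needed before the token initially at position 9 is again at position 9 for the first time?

Follow position 9 under repeated in-shuffles:
9 → 19 → 14 → 4 → 9
It first returns after 4 in-shuffles.

4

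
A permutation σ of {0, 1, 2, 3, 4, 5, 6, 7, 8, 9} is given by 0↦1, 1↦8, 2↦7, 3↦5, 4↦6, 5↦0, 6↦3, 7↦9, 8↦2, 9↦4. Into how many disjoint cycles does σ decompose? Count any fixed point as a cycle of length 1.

Cycle decomposition: (0 1 8 2 7 9 4 6 3 5).
1 cycle.

1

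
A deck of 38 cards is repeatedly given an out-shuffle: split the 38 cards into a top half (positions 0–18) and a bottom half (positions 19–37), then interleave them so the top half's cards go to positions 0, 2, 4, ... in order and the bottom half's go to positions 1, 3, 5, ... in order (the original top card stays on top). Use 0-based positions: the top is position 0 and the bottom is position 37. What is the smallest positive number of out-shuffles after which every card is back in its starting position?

36

The out-shuffle permutes the 38 positions with cycle lengths [1, 1, 36].
Every card is home exactly when every cycle has completed a whole number of laps, i.e. after lcm(1, 36) = 36 out-shuffles.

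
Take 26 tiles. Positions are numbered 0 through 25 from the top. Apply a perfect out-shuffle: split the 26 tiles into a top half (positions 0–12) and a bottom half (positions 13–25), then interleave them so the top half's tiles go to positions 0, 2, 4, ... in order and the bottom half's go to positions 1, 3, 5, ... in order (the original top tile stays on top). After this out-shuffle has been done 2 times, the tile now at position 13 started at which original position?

22

Work backwards from position 13, undoing one out-shuffle at a time:
13 ← 19 ← 22
So the tile now at position 13 started at position 22.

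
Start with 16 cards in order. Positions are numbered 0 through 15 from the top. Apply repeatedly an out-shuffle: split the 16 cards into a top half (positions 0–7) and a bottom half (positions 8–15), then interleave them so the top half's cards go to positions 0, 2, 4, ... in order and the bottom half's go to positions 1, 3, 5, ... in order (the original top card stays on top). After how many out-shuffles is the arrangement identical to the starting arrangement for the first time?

The out-shuffle permutes the 16 positions with cycle lengths [1, 1, 2, 4, 4, 4].
Every card is home exactly when every cycle has completed a whole number of laps, i.e. after lcm(1, 2, 4) = 4 out-shuffles.

4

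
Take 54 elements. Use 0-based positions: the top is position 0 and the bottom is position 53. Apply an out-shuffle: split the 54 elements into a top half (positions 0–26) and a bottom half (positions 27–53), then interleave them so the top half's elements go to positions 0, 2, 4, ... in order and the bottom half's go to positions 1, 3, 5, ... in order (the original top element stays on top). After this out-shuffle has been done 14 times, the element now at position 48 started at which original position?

Work backwards from position 48, undoing one out-shuffle at a time:
48 ← 24 ← 12 ← 6 ← 3 ← ... ← 22 (14 steps).
So the element now at position 48 started at position 22.

22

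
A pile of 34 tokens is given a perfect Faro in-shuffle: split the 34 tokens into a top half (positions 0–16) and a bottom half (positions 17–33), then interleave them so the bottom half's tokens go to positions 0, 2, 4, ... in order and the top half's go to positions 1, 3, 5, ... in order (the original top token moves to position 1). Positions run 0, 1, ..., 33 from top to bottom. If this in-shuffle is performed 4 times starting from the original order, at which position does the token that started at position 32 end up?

Track the token's position through each in-shuffle:
32 → 30 → 26 → 18 → 2

2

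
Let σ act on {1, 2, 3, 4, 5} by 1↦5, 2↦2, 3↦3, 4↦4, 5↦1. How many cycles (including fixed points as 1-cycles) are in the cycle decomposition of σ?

Cycle decomposition: (1 5) (2) (3) (4).
4 cycles.

4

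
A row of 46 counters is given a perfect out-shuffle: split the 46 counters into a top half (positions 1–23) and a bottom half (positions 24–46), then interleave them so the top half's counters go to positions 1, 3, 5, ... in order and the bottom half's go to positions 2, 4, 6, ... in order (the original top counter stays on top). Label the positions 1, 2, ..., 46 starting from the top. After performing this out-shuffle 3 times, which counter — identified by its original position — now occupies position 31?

Work backwards from position 31, undoing one out-shuffle at a time:
31 ← 16 ← 31 ← 16
So the counter now at position 31 started at position 16.

16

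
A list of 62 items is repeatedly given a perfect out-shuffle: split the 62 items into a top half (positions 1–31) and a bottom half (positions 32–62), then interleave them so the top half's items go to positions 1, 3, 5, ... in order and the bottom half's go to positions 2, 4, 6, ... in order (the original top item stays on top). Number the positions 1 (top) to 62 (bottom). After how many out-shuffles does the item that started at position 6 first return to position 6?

Follow position 6 under repeated out-shuffles:
6 → 11 → 21 → 41 → 20 → 39 → 16 → 31 → ... → 6 (length 60)
It first returns after 60 out-shuffles.

60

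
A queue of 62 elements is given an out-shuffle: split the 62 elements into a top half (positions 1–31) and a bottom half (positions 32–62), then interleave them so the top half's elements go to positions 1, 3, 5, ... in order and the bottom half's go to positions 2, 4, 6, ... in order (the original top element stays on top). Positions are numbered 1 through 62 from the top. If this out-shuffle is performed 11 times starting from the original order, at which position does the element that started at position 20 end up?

Track the element's position through each out-shuffle:
20 → 39 → 16 → 31 → 61 → 60 → 58 → 54 → 46 → 30 → 59 → 56

56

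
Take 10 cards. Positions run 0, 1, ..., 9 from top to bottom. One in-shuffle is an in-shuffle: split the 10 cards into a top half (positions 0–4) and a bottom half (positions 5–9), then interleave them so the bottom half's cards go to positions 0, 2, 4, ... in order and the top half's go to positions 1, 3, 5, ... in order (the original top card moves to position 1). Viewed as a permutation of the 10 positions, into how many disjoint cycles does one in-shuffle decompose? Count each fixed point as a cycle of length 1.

1

Trace each unvisited position around until it returns:
(0 1 3 7 4 9 8 6 2 5)
1 cycle in total.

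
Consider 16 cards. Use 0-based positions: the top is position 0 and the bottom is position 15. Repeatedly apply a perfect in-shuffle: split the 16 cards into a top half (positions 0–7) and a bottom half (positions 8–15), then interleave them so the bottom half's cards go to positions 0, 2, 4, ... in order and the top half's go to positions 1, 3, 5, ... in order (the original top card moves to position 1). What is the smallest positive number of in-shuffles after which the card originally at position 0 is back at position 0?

8

Follow position 0 under repeated in-shuffles:
0 → 1 → 3 → 7 → 15 → 14 → 12 → 8 → 0
It first returns after 8 in-shuffles.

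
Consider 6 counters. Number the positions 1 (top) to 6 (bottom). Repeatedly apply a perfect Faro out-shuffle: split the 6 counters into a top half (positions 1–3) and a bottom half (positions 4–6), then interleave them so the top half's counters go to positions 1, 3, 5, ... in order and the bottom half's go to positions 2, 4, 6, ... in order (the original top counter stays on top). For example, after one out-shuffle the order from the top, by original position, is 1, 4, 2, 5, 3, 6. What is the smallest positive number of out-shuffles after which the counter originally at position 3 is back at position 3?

4

Follow position 3 under repeated out-shuffles:
3 → 5 → 4 → 2 → 3
It first returns after 4 out-shuffles.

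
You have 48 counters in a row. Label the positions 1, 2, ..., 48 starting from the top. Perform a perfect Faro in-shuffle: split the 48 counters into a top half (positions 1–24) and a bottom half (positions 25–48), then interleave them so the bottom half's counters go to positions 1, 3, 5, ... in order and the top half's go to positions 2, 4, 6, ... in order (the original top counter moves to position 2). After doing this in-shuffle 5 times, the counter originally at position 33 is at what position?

Track the counter's position through each in-shuffle:
33 → 17 → 34 → 19 → 38 → 27

27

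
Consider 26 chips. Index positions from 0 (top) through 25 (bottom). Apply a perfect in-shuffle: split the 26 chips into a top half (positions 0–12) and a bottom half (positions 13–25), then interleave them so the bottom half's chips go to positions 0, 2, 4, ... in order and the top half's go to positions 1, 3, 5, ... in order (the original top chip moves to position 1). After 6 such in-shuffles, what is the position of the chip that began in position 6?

Track the chip's position through each in-shuffle:
6 → 13 → 0 → 1 → 3 → 7 → 15

15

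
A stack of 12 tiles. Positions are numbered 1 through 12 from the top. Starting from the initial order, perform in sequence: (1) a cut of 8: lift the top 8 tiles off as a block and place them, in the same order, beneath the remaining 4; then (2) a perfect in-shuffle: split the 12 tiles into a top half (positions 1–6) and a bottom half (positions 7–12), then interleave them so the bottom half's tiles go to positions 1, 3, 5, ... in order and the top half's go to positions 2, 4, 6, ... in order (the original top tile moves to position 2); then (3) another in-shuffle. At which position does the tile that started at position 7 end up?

Track the tile from position 7 forward through each operation:
  after op 1 (cut 8): 7 → 11
  after op 2 (in-shuffle): 11 → 9
  after op 3 (in-shuffle): 9 → 5

5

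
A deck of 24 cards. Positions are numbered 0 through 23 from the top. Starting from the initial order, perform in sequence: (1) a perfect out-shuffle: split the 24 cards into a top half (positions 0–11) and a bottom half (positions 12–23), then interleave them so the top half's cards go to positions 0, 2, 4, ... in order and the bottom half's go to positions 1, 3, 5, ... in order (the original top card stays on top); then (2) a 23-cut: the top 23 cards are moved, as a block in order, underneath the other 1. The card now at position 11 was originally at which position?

Undo the operations in reverse order, starting from position 11:
  undo op 2 (cut 23): 11 ← 10
  undo op 1 (out-shuffle, from top half): 10 ← 5
So the card at position 11 came from original position 5.

5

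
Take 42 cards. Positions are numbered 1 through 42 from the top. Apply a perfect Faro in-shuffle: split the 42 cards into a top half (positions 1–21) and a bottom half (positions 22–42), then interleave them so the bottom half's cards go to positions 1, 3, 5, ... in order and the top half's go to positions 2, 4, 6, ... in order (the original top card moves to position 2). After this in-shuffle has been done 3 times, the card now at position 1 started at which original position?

27

Work backwards from position 1, undoing one in-shuffle at a time:
1 ← 22 ← 11 ← 27
So the card now at position 1 started at position 27.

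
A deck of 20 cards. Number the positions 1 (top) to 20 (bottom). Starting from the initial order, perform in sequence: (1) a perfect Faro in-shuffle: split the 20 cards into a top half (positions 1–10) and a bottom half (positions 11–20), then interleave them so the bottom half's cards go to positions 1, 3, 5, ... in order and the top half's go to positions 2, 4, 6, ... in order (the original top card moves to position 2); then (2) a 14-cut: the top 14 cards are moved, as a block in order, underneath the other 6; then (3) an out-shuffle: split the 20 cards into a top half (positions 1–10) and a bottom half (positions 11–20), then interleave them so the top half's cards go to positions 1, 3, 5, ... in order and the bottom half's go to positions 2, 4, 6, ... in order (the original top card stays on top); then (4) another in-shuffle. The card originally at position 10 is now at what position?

1

Track the card from position 10 forward through each operation:
  after op 1 (in-shuffle): 10 → 20
  after op 2 (cut 14): 20 → 6
  after op 3 (out-shuffle): 6 → 11
  after op 4 (in-shuffle): 11 → 1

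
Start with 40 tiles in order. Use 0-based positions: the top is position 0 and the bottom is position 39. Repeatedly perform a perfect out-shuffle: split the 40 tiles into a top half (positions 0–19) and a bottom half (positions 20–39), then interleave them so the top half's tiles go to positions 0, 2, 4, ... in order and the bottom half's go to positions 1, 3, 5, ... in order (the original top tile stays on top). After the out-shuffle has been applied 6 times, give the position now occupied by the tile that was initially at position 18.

Track the tile's position through each out-shuffle:
18 → 36 → 33 → 27 → 15 → 30 → 21

21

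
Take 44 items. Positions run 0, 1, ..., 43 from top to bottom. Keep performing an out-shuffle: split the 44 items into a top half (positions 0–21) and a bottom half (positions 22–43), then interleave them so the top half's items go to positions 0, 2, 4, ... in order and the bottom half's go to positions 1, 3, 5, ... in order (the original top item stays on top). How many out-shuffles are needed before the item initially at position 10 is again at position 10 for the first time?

Follow position 10 under repeated out-shuffles:
10 → 20 → 40 → 37 → 31 → 19 → 38 → 33 → 23 → 3 → 6 → 12 → 24 → 5 → 10
It first returns after 14 out-shuffles.

14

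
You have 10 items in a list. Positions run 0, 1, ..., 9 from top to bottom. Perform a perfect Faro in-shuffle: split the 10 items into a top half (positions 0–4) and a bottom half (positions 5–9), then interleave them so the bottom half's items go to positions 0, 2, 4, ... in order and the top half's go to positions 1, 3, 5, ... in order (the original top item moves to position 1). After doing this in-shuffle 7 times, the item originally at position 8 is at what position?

7

Track the item's position through each in-shuffle:
8 → 6 → 2 → 5 → 0 → 1 → 3 → 7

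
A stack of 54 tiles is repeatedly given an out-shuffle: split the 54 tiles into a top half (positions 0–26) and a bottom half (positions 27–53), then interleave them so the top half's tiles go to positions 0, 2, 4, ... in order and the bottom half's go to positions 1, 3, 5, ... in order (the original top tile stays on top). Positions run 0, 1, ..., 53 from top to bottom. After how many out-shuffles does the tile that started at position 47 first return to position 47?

52

Follow position 47 under repeated out-shuffles:
47 → 41 → 29 → 5 → 10 → 20 → 40 → 27 → ... → 47 (length 52)
It first returns after 52 out-shuffles.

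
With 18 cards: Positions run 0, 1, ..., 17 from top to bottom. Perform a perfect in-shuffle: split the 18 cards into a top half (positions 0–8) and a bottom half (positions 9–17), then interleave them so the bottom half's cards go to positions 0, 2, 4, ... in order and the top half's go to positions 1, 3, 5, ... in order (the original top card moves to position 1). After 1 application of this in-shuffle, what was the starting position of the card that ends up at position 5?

Work backwards from position 5, undoing one in-shuffle at a time:
5 ← 2
So the card now at position 5 started at position 2.

2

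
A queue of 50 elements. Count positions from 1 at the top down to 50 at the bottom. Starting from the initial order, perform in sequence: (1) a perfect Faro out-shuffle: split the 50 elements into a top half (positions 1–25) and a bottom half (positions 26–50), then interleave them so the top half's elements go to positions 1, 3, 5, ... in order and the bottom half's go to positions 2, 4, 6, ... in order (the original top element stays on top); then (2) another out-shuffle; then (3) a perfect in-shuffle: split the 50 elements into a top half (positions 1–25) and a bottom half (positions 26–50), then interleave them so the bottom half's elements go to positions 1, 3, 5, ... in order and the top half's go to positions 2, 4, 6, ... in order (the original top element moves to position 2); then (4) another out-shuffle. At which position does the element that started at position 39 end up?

23

Track the element from position 39 forward through each operation:
  after op 1 (out-shuffle): 39 → 28
  after op 2 (out-shuffle): 28 → 6
  after op 3 (in-shuffle): 6 → 12
  after op 4 (out-shuffle): 12 → 23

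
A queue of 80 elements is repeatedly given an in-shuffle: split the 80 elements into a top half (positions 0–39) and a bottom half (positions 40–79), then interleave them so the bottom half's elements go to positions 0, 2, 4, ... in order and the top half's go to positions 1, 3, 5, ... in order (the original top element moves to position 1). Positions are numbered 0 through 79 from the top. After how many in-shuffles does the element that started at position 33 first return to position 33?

Follow position 33 under repeated in-shuffles:
33 → 67 → 54 → 28 → 57 → 34 → 69 → 58 → ... → 33 (length 54)
It first returns after 54 in-shuffles.

54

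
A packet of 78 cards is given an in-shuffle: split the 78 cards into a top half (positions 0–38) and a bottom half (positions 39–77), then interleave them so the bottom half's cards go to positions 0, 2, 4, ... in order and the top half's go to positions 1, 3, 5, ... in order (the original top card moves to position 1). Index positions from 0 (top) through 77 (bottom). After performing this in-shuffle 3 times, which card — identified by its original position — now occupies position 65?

27

Work backwards from position 65, undoing one in-shuffle at a time:
65 ← 32 ← 55 ← 27
So the card now at position 65 started at position 27.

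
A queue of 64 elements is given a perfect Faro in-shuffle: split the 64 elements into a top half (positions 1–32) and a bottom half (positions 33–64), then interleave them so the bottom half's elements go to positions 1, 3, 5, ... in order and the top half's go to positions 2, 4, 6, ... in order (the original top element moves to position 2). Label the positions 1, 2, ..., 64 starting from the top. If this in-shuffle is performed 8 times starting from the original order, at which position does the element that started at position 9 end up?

29

Track the element's position through each in-shuffle:
9 → 18 → 36 → 7 → 14 → 28 → 56 → 47 → 29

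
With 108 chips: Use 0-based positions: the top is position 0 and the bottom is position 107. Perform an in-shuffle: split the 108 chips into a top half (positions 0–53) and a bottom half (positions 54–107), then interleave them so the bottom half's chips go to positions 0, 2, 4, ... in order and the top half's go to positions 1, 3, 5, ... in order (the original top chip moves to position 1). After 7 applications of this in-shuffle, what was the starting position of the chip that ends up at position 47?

13

Work backwards from position 47, undoing one in-shuffle at a time:
47 ← 23 ← 11 ← 5 ← 2 ← 55 ← 27 ← 13
So the chip now at position 47 started at position 13.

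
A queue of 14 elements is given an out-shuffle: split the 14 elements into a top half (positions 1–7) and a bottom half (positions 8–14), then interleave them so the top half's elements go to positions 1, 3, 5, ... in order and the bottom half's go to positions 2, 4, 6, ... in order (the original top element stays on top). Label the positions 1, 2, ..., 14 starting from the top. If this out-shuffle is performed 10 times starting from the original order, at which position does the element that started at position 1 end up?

1

Position 1 is a fixed point of every out-shuffle, so the element never moves.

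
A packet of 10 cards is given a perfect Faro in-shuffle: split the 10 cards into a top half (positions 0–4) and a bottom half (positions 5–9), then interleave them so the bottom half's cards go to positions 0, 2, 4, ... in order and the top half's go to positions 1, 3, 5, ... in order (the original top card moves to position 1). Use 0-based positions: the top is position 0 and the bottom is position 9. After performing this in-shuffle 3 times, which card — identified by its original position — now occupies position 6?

Work backwards from position 6, undoing one in-shuffle at a time:
6 ← 8 ← 9 ← 4
So the card now at position 6 started at position 4.

4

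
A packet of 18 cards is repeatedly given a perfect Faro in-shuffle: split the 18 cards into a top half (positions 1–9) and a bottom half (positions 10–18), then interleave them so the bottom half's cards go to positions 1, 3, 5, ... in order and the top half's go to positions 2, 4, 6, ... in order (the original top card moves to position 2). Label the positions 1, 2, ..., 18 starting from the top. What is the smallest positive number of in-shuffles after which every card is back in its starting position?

The in-shuffle permutes the 18 positions with cycle lengths [18].
Every card is home exactly when every cycle has completed a whole number of laps, i.e. after lcm(18) = 18 in-shuffles.

18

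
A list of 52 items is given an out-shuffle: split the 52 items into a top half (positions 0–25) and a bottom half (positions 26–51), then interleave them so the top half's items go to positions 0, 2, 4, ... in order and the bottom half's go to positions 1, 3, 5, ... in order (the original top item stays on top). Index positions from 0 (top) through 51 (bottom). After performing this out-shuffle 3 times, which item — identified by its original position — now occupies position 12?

Work backwards from position 12, undoing one out-shuffle at a time:
12 ← 6 ← 3 ← 27
So the item now at position 12 started at position 27.

27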